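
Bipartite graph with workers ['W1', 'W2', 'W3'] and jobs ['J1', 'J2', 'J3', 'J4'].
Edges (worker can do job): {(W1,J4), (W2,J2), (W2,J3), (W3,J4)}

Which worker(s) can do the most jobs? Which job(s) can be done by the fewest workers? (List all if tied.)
Most versatile: W2 (2 jobs); Least covered: J1 (0 workers)

Worker degrees (jobs they can do): W1:1, W2:2, W3:1
Job degrees (workers who can do it): J1:0, J2:1, J3:1, J4:2

Maximum worker degree is 2, achieved by: W2
Minimum job degree is 0, achieved by: J1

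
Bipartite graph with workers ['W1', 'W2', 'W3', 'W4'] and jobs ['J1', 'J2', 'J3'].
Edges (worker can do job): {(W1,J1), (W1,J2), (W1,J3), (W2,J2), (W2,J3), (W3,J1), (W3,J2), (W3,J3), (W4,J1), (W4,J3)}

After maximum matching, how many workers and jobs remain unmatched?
Unmatched: 1 workers, 0 jobs

Maximum matching size: 3
Workers: 4 total, 3 matched, 1 unmatched
Jobs: 3 total, 3 matched, 0 unmatched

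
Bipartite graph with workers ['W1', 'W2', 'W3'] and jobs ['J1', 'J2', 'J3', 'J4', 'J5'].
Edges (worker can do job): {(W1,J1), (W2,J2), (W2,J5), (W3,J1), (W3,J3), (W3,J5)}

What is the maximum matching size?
Maximum matching size = 3

Maximum matching: {(W1,J1), (W2,J2), (W3,J3)}
Size: 3

This assigns 3 workers to 3 distinct jobs.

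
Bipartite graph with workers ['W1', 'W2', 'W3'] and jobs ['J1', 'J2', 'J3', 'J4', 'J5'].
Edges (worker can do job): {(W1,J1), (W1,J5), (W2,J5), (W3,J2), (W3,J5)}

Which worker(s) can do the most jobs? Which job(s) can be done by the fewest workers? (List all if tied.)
Most versatile: W1, W3 (2 jobs); Least covered: J3, J4 (0 workers)

Worker degrees (jobs they can do): W1:2, W2:1, W3:2
Job degrees (workers who can do it): J1:1, J2:1, J3:0, J4:0, J5:3

Maximum worker degree is 2, achieved by: W1, W3
Minimum job degree is 0, achieved by: J3, J4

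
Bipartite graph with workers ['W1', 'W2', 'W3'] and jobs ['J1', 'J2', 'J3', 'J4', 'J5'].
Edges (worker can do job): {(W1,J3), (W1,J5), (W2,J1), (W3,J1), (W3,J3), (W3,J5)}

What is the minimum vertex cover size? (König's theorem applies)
Minimum vertex cover size = 3

By König's theorem: in bipartite graphs,
min vertex cover = max matching = 3

Maximum matching has size 3, so minimum vertex cover also has size 3.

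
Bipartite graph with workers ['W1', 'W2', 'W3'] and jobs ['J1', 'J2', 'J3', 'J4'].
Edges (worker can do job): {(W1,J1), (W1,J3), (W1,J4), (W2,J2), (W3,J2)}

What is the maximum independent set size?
Maximum independent set = 5

By König's theorem:
- Min vertex cover = Max matching = 2
- Max independent set = Total vertices - Min vertex cover
- Max independent set = 7 - 2 = 5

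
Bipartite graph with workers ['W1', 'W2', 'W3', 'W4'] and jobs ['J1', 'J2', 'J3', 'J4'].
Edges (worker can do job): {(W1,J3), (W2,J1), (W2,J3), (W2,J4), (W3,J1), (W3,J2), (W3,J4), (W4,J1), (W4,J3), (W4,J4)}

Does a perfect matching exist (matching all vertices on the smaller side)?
Yes, perfect matching exists (size 4)

Perfect matching: {(W1,J3), (W2,J1), (W3,J2), (W4,J4)}
All 4 vertices on the smaller side are matched.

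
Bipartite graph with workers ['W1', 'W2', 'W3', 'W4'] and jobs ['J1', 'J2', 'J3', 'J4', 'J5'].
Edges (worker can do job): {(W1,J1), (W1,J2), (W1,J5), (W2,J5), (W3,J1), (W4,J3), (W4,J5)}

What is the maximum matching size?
Maximum matching size = 4

Maximum matching: {(W1,J2), (W2,J5), (W3,J1), (W4,J3)}
Size: 4

This assigns 4 workers to 4 distinct jobs.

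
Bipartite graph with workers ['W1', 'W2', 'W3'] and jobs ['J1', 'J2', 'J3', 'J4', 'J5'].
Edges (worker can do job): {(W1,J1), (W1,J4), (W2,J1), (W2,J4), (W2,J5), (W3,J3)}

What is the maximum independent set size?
Maximum independent set = 5

By König's theorem:
- Min vertex cover = Max matching = 3
- Max independent set = Total vertices - Min vertex cover
- Max independent set = 8 - 3 = 5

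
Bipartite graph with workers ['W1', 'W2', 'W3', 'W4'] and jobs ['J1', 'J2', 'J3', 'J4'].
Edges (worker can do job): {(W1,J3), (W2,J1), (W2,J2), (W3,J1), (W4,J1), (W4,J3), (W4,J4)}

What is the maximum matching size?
Maximum matching size = 4

Maximum matching: {(W1,J3), (W2,J2), (W3,J1), (W4,J4)}
Size: 4

This assigns 4 workers to 4 distinct jobs.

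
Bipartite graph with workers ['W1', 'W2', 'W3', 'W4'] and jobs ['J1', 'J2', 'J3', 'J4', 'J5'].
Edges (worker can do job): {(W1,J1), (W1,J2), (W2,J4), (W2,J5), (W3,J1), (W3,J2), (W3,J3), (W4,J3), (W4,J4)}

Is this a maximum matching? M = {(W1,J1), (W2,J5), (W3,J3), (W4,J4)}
Yes, size 4 is maximum

Proposed matching has size 4.
Maximum matching size for this graph: 4.

This is a maximum matching.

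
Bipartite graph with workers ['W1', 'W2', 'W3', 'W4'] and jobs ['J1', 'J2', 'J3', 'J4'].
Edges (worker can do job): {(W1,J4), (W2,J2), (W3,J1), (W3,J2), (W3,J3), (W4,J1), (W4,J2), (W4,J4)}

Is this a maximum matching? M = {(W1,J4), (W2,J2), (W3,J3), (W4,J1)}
Yes, size 4 is maximum

Proposed matching has size 4.
Maximum matching size for this graph: 4.

This is a maximum matching.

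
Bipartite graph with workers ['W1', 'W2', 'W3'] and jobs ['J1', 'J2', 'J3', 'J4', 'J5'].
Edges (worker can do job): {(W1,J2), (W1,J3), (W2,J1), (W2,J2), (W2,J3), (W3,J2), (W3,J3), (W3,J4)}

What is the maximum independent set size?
Maximum independent set = 5

By König's theorem:
- Min vertex cover = Max matching = 3
- Max independent set = Total vertices - Min vertex cover
- Max independent set = 8 - 3 = 5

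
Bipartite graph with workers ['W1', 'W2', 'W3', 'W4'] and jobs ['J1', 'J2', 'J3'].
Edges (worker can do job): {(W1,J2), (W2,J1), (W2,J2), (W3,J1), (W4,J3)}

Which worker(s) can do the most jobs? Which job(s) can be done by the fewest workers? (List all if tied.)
Most versatile: W2 (2 jobs); Least covered: J3 (1 workers)

Worker degrees (jobs they can do): W1:1, W2:2, W3:1, W4:1
Job degrees (workers who can do it): J1:2, J2:2, J3:1

Maximum worker degree is 2, achieved by: W2
Minimum job degree is 1, achieved by: J3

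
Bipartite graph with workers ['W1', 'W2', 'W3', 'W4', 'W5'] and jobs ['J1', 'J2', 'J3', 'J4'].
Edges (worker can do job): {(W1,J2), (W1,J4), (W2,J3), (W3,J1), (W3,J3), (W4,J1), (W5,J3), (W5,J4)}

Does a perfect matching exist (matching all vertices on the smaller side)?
Yes, perfect matching exists (size 4)

Perfect matching: {(W1,J2), (W2,J3), (W3,J1), (W5,J4)}
All 4 vertices on the smaller side are matched.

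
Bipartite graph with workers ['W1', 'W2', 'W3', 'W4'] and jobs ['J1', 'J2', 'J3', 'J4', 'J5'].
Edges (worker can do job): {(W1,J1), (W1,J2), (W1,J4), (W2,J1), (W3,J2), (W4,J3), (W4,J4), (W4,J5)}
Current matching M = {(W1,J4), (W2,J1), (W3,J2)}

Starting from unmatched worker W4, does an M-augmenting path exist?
Yes: W4 → J3

An M-augmenting path alternates non-matching / matching edges, starting and ending at unmatched vertices.
Path: W4 → J3
(J3 is unmatched in M, so the path is augmenting.)
Flipping edges along this path would increase |M| from 3 to 4.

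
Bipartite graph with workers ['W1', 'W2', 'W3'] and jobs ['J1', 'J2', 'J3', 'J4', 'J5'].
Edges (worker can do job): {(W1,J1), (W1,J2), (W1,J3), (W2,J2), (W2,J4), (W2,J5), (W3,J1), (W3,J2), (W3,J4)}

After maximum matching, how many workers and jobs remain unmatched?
Unmatched: 0 workers, 2 jobs

Maximum matching size: 3
Workers: 3 total, 3 matched, 0 unmatched
Jobs: 5 total, 3 matched, 2 unmatched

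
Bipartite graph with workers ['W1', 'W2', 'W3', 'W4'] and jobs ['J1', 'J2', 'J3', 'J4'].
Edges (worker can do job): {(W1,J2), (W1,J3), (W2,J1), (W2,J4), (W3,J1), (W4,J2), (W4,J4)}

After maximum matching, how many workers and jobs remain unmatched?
Unmatched: 0 workers, 0 jobs

Maximum matching size: 4
Workers: 4 total, 4 matched, 0 unmatched
Jobs: 4 total, 4 matched, 0 unmatched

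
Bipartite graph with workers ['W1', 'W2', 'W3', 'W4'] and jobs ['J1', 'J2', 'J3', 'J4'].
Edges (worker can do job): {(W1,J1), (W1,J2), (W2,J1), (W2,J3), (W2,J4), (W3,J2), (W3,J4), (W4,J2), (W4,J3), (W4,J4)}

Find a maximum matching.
Matching: {(W1,J1), (W2,J4), (W3,J2), (W4,J3)}

Maximum matching (size 4):
  W1 → J1
  W2 → J4
  W3 → J2
  W4 → J3

Each worker is assigned to at most one job, and each job to at most one worker.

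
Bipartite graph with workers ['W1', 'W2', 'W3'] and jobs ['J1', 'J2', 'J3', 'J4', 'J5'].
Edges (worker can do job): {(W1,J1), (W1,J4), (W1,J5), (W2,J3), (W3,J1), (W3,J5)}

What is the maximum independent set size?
Maximum independent set = 5

By König's theorem:
- Min vertex cover = Max matching = 3
- Max independent set = Total vertices - Min vertex cover
- Max independent set = 8 - 3 = 5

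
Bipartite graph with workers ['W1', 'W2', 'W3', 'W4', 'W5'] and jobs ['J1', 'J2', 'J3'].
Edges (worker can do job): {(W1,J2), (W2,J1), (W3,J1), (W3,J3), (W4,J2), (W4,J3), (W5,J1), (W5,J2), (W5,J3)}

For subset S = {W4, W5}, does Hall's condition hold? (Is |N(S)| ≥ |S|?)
Yes: |N(S)| = 3, |S| = 2

Subset S = {W4, W5}
Neighbors N(S) = {J1, J2, J3}

|N(S)| = 3, |S| = 2
Hall's condition: |N(S)| ≥ |S| is satisfied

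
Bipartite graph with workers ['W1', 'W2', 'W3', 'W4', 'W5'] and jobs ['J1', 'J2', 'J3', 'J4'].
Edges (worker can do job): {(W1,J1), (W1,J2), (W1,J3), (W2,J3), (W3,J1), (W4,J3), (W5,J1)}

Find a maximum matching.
Matching: {(W1,J2), (W3,J1), (W4,J3)}

Maximum matching (size 3):
  W1 → J2
  W3 → J1
  W4 → J3

Each worker is assigned to at most one job, and each job to at most one worker.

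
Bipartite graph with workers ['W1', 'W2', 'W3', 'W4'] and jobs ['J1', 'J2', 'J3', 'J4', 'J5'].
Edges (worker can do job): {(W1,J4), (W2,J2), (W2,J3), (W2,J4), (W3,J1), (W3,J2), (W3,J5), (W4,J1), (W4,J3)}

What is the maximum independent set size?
Maximum independent set = 5

By König's theorem:
- Min vertex cover = Max matching = 4
- Max independent set = Total vertices - Min vertex cover
- Max independent set = 9 - 4 = 5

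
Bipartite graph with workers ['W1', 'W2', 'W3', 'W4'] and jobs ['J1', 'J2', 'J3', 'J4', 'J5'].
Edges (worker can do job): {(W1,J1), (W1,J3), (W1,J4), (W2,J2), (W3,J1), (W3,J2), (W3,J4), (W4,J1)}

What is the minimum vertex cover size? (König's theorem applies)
Minimum vertex cover size = 4

By König's theorem: in bipartite graphs,
min vertex cover = max matching = 4

Maximum matching has size 4, so minimum vertex cover also has size 4.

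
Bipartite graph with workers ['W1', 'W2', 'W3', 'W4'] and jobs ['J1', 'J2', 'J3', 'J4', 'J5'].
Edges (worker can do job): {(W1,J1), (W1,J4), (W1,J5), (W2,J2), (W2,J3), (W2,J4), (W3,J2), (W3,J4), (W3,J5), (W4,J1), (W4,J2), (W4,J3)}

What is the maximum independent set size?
Maximum independent set = 5

By König's theorem:
- Min vertex cover = Max matching = 4
- Max independent set = Total vertices - Min vertex cover
- Max independent set = 9 - 4 = 5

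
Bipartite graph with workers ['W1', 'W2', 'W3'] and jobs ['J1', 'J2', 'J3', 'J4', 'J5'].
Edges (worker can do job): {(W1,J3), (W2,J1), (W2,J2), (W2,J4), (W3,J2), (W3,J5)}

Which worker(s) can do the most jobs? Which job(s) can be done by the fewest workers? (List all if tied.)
Most versatile: W2 (3 jobs); Least covered: J1, J3, J4, J5 (1 workers)

Worker degrees (jobs they can do): W1:1, W2:3, W3:2
Job degrees (workers who can do it): J1:1, J2:2, J3:1, J4:1, J5:1

Maximum worker degree is 3, achieved by: W2
Minimum job degree is 1, achieved by: J1, J3, J4, J5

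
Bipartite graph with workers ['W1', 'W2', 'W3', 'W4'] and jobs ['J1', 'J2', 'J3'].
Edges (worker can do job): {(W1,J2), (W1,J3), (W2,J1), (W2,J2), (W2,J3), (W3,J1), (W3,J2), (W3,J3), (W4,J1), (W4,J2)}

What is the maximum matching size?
Maximum matching size = 3

Maximum matching: {(W1,J3), (W3,J2), (W4,J1)}
Size: 3

This assigns 3 workers to 3 distinct jobs.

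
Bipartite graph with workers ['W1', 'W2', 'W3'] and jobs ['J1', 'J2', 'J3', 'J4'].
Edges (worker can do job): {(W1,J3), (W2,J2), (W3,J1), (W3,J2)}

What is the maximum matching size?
Maximum matching size = 3

Maximum matching: {(W1,J3), (W2,J2), (W3,J1)}
Size: 3

This assigns 3 workers to 3 distinct jobs.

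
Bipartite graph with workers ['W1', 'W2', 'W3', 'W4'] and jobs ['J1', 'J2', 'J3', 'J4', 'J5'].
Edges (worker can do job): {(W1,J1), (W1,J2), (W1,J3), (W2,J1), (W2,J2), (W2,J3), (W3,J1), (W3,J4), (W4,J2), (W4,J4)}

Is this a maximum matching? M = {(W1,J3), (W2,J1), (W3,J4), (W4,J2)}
Yes, size 4 is maximum

Proposed matching has size 4.
Maximum matching size for this graph: 4.

This is a maximum matching.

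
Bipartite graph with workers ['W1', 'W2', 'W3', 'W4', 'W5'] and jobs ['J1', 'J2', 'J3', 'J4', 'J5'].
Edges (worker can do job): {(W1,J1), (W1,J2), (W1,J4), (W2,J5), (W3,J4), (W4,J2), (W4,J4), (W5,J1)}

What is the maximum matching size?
Maximum matching size = 4

Maximum matching: {(W2,J5), (W3,J4), (W4,J2), (W5,J1)}
Size: 4

This assigns 4 workers to 4 distinct jobs.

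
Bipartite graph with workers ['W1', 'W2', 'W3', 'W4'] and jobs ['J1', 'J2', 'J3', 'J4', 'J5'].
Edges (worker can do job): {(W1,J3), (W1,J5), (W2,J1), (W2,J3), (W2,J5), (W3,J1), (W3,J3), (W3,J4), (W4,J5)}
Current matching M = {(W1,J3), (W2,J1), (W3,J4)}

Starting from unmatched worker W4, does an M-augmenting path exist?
Yes: W4 → J5

An M-augmenting path alternates non-matching / matching edges, starting and ending at unmatched vertices.
Path: W4 → J5
(J5 is unmatched in M, so the path is augmenting.)
Flipping edges along this path would increase |M| from 3 to 4.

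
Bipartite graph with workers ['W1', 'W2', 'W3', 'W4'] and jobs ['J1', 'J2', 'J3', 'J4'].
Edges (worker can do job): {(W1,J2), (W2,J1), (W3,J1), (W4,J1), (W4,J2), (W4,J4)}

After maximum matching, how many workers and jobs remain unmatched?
Unmatched: 1 workers, 1 jobs

Maximum matching size: 3
Workers: 4 total, 3 matched, 1 unmatched
Jobs: 4 total, 3 matched, 1 unmatched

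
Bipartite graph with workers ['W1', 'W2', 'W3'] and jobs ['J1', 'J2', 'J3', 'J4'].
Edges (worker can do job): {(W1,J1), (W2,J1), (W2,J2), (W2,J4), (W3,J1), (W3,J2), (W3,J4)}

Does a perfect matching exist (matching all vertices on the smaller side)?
Yes, perfect matching exists (size 3)

Perfect matching: {(W1,J1), (W2,J4), (W3,J2)}
All 3 vertices on the smaller side are matched.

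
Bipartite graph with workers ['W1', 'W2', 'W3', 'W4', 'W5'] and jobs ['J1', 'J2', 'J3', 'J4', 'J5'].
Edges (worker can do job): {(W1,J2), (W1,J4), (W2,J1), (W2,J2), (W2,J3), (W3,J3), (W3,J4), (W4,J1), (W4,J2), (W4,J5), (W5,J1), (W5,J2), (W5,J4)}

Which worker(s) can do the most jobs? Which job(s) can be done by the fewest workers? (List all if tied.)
Most versatile: W2, W4, W5 (3 jobs); Least covered: J5 (1 workers)

Worker degrees (jobs they can do): W1:2, W2:3, W3:2, W4:3, W5:3
Job degrees (workers who can do it): J1:3, J2:4, J3:2, J4:3, J5:1

Maximum worker degree is 3, achieved by: W2, W4, W5
Minimum job degree is 1, achieved by: J5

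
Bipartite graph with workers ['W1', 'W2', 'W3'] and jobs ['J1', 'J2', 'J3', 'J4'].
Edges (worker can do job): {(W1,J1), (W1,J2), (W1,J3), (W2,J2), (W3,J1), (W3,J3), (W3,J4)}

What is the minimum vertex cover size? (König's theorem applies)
Minimum vertex cover size = 3

By König's theorem: in bipartite graphs,
min vertex cover = max matching = 3

Maximum matching has size 3, so minimum vertex cover also has size 3.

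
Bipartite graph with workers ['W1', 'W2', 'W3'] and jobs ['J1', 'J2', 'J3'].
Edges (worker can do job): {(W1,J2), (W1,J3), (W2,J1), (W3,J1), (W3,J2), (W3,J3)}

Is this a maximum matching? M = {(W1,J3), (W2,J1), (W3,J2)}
Yes, size 3 is maximum

Proposed matching has size 3.
Maximum matching size for this graph: 3.

This is a maximum matching.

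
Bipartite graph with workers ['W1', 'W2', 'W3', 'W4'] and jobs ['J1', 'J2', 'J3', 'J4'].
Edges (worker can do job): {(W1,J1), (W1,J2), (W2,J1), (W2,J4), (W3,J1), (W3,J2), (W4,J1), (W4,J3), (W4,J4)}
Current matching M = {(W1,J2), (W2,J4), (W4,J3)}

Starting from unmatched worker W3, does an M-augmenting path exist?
Yes: W3 → J1

An M-augmenting path alternates non-matching / matching edges, starting and ending at unmatched vertices.
Path: W3 → J1
(J1 is unmatched in M, so the path is augmenting.)
Flipping edges along this path would increase |M| from 3 to 4.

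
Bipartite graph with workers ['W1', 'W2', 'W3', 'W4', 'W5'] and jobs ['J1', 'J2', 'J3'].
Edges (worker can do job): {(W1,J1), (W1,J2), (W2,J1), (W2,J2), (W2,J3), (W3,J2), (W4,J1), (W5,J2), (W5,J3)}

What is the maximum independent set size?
Maximum independent set = 5

By König's theorem:
- Min vertex cover = Max matching = 3
- Max independent set = Total vertices - Min vertex cover
- Max independent set = 8 - 3 = 5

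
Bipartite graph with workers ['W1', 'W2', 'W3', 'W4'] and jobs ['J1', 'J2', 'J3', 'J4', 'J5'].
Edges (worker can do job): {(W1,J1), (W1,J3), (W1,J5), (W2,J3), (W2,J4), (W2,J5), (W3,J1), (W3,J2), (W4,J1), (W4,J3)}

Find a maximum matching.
Matching: {(W1,J5), (W2,J4), (W3,J1), (W4,J3)}

Maximum matching (size 4):
  W1 → J5
  W2 → J4
  W3 → J1
  W4 → J3

Each worker is assigned to at most one job, and each job to at most one worker.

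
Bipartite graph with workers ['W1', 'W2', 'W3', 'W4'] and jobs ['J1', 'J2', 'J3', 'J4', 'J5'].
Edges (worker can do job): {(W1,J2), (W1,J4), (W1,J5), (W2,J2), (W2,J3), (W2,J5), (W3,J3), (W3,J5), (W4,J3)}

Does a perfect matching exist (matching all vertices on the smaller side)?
Yes, perfect matching exists (size 4)

Perfect matching: {(W1,J4), (W2,J2), (W3,J5), (W4,J3)}
All 4 vertices on the smaller side are matched.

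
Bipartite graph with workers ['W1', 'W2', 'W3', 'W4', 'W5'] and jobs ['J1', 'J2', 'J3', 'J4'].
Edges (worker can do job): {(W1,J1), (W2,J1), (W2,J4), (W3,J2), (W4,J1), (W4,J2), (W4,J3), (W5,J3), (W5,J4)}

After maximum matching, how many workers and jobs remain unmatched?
Unmatched: 1 workers, 0 jobs

Maximum matching size: 4
Workers: 5 total, 4 matched, 1 unmatched
Jobs: 4 total, 4 matched, 0 unmatched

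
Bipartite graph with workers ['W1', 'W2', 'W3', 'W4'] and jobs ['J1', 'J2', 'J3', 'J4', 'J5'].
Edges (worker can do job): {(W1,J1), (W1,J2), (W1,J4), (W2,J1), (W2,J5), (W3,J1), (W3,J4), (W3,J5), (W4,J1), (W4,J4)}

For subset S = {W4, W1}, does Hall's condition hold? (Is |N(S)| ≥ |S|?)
Yes: |N(S)| = 3, |S| = 2

Subset S = {W4, W1}
Neighbors N(S) = {J1, J2, J4}

|N(S)| = 3, |S| = 2
Hall's condition: |N(S)| ≥ |S| is satisfied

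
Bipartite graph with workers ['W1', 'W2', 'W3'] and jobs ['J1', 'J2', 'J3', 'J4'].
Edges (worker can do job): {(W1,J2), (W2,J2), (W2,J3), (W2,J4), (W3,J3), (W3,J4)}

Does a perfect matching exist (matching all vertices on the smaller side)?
Yes, perfect matching exists (size 3)

Perfect matching: {(W1,J2), (W2,J3), (W3,J4)}
All 3 vertices on the smaller side are matched.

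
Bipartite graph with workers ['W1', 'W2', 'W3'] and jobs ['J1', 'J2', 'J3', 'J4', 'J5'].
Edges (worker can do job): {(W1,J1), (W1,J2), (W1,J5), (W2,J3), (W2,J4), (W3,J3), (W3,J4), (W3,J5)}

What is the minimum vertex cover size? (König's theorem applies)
Minimum vertex cover size = 3

By König's theorem: in bipartite graphs,
min vertex cover = max matching = 3

Maximum matching has size 3, so minimum vertex cover also has size 3.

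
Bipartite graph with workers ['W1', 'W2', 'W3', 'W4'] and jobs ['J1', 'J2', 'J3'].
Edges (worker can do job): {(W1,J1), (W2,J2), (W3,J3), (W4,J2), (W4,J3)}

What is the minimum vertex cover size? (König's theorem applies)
Minimum vertex cover size = 3

By König's theorem: in bipartite graphs,
min vertex cover = max matching = 3

Maximum matching has size 3, so minimum vertex cover also has size 3.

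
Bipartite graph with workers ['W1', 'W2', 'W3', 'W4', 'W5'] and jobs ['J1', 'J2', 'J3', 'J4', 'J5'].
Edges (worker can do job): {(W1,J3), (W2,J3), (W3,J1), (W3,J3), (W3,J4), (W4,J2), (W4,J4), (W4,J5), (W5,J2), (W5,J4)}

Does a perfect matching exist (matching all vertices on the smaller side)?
No, maximum matching has size 4 < 5

Maximum matching has size 4, need 5 for perfect matching.
Unmatched workers: ['W2']
Unmatched jobs: ['J5']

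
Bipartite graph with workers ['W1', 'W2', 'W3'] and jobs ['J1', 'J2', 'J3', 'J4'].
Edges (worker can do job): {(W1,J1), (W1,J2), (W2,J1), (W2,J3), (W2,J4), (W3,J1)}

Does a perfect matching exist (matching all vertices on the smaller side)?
Yes, perfect matching exists (size 3)

Perfect matching: {(W1,J2), (W2,J3), (W3,J1)}
All 3 vertices on the smaller side are matched.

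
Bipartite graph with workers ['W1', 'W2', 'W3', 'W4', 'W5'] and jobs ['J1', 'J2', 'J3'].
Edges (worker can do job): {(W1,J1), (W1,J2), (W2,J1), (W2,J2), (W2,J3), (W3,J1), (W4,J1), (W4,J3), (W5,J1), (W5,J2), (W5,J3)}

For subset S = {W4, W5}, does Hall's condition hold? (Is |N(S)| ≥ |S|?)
Yes: |N(S)| = 3, |S| = 2

Subset S = {W4, W5}
Neighbors N(S) = {J1, J2, J3}

|N(S)| = 3, |S| = 2
Hall's condition: |N(S)| ≥ |S| is satisfied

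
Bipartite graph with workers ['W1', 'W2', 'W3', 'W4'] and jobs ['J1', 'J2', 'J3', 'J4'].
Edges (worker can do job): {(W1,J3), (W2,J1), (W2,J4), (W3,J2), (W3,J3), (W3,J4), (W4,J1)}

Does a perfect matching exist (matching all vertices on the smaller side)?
Yes, perfect matching exists (size 4)

Perfect matching: {(W1,J3), (W2,J4), (W3,J2), (W4,J1)}
All 4 vertices on the smaller side are matched.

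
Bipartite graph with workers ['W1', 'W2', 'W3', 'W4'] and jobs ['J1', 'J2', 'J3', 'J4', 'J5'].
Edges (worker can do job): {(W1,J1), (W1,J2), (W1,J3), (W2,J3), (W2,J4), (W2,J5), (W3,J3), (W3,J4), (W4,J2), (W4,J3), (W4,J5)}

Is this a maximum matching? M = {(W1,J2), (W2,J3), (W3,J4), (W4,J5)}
Yes, size 4 is maximum

Proposed matching has size 4.
Maximum matching size for this graph: 4.

This is a maximum matching.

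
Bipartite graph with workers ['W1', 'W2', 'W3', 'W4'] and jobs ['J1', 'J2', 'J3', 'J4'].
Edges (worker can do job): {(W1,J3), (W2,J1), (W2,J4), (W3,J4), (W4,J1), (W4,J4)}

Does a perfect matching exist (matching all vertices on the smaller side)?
No, maximum matching has size 3 < 4

Maximum matching has size 3, need 4 for perfect matching.
Unmatched workers: ['W3']
Unmatched jobs: ['J2']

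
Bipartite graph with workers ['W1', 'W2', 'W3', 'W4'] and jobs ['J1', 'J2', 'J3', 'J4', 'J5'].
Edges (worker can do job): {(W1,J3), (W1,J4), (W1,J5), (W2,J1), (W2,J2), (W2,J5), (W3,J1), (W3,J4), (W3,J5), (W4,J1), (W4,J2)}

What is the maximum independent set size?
Maximum independent set = 5

By König's theorem:
- Min vertex cover = Max matching = 4
- Max independent set = Total vertices - Min vertex cover
- Max independent set = 9 - 4 = 5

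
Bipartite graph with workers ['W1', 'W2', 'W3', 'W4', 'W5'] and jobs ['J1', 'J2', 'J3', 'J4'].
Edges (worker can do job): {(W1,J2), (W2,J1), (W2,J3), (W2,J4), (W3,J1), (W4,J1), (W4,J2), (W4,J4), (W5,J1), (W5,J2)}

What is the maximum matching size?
Maximum matching size = 4

Maximum matching: {(W2,J3), (W3,J1), (W4,J4), (W5,J2)}
Size: 4

This assigns 4 workers to 4 distinct jobs.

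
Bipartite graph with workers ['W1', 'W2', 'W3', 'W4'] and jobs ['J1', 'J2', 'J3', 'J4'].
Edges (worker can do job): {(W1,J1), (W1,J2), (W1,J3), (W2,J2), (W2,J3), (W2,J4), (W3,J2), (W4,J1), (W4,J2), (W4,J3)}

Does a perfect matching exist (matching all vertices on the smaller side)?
Yes, perfect matching exists (size 4)

Perfect matching: {(W1,J1), (W2,J4), (W3,J2), (W4,J3)}
All 4 vertices on the smaller side are matched.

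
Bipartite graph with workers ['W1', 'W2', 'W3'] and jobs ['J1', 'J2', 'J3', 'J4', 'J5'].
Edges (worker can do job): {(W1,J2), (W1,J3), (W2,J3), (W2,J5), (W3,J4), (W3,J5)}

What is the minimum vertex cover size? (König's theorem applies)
Minimum vertex cover size = 3

By König's theorem: in bipartite graphs,
min vertex cover = max matching = 3

Maximum matching has size 3, so minimum vertex cover also has size 3.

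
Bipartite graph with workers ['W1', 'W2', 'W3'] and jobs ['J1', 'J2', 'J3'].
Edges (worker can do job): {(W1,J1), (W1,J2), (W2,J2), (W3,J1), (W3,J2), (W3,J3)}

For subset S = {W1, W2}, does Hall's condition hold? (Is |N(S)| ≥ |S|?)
Yes: |N(S)| = 2, |S| = 2

Subset S = {W1, W2}
Neighbors N(S) = {J1, J2}

|N(S)| = 2, |S| = 2
Hall's condition: |N(S)| ≥ |S| is satisfied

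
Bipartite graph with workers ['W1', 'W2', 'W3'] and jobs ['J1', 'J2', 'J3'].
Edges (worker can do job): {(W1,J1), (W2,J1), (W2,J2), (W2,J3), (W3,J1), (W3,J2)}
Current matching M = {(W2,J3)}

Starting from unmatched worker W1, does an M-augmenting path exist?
Yes: W1 → J1

An M-augmenting path alternates non-matching / matching edges, starting and ending at unmatched vertices.
Path: W1 → J1
(J1 is unmatched in M, so the path is augmenting.)
Flipping edges along this path would increase |M| from 1 to 2.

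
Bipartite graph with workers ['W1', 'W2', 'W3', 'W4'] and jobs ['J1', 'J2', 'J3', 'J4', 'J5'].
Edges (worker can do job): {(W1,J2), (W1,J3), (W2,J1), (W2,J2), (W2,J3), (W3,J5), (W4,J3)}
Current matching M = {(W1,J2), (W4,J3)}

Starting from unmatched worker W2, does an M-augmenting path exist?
Yes: W2 → J1

An M-augmenting path alternates non-matching / matching edges, starting and ending at unmatched vertices.
Path: W2 → J1
(J1 is unmatched in M, so the path is augmenting.)
Flipping edges along this path would increase |M| from 2 to 3.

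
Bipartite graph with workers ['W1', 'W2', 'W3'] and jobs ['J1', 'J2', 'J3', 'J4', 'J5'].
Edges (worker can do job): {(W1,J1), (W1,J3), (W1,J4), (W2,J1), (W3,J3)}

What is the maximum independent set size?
Maximum independent set = 5

By König's theorem:
- Min vertex cover = Max matching = 3
- Max independent set = Total vertices - Min vertex cover
- Max independent set = 8 - 3 = 5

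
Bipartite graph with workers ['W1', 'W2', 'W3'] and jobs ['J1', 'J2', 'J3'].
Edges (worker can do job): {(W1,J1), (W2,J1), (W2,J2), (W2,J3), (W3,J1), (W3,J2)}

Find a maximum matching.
Matching: {(W1,J1), (W2,J3), (W3,J2)}

Maximum matching (size 3):
  W1 → J1
  W2 → J3
  W3 → J2

Each worker is assigned to at most one job, and each job to at most one worker.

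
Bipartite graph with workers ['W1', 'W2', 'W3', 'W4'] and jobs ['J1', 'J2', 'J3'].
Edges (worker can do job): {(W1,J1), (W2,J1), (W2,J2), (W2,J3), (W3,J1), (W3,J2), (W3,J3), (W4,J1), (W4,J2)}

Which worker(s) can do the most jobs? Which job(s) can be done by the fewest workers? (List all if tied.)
Most versatile: W2, W3 (3 jobs); Least covered: J3 (2 workers)

Worker degrees (jobs they can do): W1:1, W2:3, W3:3, W4:2
Job degrees (workers who can do it): J1:4, J2:3, J3:2

Maximum worker degree is 3, achieved by: W2, W3
Minimum job degree is 2, achieved by: J3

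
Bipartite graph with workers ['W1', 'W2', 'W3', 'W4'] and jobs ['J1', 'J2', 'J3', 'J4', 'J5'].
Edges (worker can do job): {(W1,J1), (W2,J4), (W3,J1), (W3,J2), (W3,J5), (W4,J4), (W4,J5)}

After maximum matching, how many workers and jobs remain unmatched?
Unmatched: 0 workers, 1 jobs

Maximum matching size: 4
Workers: 4 total, 4 matched, 0 unmatched
Jobs: 5 total, 4 matched, 1 unmatched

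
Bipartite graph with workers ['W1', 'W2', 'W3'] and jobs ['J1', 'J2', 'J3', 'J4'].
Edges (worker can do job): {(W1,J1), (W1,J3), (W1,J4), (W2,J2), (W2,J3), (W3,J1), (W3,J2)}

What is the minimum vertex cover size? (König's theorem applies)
Minimum vertex cover size = 3

By König's theorem: in bipartite graphs,
min vertex cover = max matching = 3

Maximum matching has size 3, so minimum vertex cover also has size 3.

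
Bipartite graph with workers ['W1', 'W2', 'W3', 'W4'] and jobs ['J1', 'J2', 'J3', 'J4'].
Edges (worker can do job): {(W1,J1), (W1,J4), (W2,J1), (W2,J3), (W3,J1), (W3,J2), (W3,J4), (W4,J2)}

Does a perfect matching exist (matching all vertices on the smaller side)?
Yes, perfect matching exists (size 4)

Perfect matching: {(W1,J4), (W2,J3), (W3,J1), (W4,J2)}
All 4 vertices on the smaller side are matched.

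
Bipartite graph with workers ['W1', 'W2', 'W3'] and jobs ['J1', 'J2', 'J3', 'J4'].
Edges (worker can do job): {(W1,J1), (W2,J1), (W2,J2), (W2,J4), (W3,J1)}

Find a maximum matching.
Matching: {(W2,J4), (W3,J1)}

Maximum matching (size 2):
  W2 → J4
  W3 → J1

Each worker is assigned to at most one job, and each job to at most one worker.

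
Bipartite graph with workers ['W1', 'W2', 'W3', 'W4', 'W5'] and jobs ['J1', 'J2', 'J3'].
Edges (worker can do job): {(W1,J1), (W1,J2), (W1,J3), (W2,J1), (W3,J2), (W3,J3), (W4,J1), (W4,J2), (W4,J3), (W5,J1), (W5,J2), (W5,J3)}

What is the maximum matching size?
Maximum matching size = 3

Maximum matching: {(W3,J2), (W4,J1), (W5,J3)}
Size: 3

This assigns 3 workers to 3 distinct jobs.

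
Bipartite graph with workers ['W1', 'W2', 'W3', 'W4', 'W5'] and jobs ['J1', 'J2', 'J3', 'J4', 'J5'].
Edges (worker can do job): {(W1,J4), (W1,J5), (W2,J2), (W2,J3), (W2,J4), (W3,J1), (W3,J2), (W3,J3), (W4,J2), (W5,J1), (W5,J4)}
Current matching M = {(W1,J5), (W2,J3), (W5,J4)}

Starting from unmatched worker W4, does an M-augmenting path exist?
Yes: W4 → J2

An M-augmenting path alternates non-matching / matching edges, starting and ending at unmatched vertices.
Path: W4 → J2
(J2 is unmatched in M, so the path is augmenting.)
Flipping edges along this path would increase |M| from 3 to 4.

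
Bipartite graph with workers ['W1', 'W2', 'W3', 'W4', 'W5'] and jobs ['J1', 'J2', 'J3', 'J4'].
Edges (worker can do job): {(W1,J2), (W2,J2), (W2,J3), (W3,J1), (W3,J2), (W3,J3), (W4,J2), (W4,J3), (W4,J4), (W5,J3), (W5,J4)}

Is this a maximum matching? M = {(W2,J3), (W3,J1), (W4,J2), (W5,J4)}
Yes, size 4 is maximum

Proposed matching has size 4.
Maximum matching size for this graph: 4.

This is a maximum matching.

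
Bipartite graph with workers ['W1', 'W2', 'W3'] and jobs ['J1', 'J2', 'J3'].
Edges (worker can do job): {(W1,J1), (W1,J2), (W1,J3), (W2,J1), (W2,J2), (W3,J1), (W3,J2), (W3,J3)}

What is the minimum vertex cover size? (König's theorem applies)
Minimum vertex cover size = 3

By König's theorem: in bipartite graphs,
min vertex cover = max matching = 3

Maximum matching has size 3, so minimum vertex cover also has size 3.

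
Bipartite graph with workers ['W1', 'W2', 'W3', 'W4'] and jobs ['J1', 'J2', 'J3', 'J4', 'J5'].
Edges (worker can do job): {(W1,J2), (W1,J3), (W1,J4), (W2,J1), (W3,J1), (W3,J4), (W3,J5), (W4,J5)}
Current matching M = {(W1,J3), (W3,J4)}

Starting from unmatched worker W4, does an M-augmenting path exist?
Yes: W4 → J5

An M-augmenting path alternates non-matching / matching edges, starting and ending at unmatched vertices.
Path: W4 → J5
(J5 is unmatched in M, so the path is augmenting.)
Flipping edges along this path would increase |M| from 2 to 3.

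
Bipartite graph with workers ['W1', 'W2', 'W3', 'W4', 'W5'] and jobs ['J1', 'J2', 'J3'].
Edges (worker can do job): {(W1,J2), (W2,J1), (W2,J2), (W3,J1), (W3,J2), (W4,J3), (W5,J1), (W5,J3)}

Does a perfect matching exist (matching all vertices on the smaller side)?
Yes, perfect matching exists (size 3)

Perfect matching: {(W3,J2), (W4,J3), (W5,J1)}
All 3 vertices on the smaller side are matched.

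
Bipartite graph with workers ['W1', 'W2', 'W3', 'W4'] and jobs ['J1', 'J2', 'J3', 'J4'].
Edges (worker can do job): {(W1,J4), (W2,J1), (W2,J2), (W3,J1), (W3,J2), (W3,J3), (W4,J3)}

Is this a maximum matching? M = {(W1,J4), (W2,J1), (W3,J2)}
No, size 3 is not maximum

Proposed matching has size 3.
Maximum matching size for this graph: 4.

This is NOT maximum - can be improved to size 4.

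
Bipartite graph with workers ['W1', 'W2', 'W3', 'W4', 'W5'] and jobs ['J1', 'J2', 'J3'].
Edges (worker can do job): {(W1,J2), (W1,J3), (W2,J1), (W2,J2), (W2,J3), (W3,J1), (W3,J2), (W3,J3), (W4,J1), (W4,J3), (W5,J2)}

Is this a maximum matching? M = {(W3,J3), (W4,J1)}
No, size 2 is not maximum

Proposed matching has size 2.
Maximum matching size for this graph: 3.

This is NOT maximum - can be improved to size 3.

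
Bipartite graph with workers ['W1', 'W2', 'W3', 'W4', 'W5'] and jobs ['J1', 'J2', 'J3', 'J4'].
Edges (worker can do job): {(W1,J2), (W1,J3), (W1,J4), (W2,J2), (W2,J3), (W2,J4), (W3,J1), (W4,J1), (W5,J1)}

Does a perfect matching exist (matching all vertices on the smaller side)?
No, maximum matching has size 3 < 4

Maximum matching has size 3, need 4 for perfect matching.
Unmatched workers: ['W5', 'W4']
Unmatched jobs: ['J2']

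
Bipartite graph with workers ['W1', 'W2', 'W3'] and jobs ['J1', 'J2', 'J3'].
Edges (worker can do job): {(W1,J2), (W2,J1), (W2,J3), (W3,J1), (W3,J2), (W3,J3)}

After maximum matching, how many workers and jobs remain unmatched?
Unmatched: 0 workers, 0 jobs

Maximum matching size: 3
Workers: 3 total, 3 matched, 0 unmatched
Jobs: 3 total, 3 matched, 0 unmatched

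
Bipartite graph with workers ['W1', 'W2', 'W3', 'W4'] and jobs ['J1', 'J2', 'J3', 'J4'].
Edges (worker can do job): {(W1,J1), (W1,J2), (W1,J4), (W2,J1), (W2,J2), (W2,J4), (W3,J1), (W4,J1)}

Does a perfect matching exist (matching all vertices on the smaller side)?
No, maximum matching has size 3 < 4

Maximum matching has size 3, need 4 for perfect matching.
Unmatched workers: ['W3']
Unmatched jobs: ['J3']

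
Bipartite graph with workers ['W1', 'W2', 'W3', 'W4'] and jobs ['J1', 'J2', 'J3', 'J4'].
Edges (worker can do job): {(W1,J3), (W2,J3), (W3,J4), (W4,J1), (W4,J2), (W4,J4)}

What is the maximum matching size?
Maximum matching size = 3

Maximum matching: {(W1,J3), (W3,J4), (W4,J2)}
Size: 3

This assigns 3 workers to 3 distinct jobs.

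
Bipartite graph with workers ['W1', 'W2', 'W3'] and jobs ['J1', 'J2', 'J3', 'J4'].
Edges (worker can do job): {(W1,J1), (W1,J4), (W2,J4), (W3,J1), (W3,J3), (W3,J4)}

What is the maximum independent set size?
Maximum independent set = 4

By König's theorem:
- Min vertex cover = Max matching = 3
- Max independent set = Total vertices - Min vertex cover
- Max independent set = 7 - 3 = 4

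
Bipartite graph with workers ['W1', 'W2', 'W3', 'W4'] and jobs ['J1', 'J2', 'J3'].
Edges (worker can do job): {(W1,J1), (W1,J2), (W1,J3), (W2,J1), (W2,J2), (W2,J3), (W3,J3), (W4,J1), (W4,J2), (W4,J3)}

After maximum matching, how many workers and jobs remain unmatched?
Unmatched: 1 workers, 0 jobs

Maximum matching size: 3
Workers: 4 total, 3 matched, 1 unmatched
Jobs: 3 total, 3 matched, 0 unmatched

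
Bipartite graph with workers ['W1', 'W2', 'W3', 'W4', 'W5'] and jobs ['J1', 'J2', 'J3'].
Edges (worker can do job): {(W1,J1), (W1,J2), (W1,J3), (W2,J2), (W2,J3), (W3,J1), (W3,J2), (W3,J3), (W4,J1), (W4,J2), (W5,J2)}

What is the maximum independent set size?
Maximum independent set = 5

By König's theorem:
- Min vertex cover = Max matching = 3
- Max independent set = Total vertices - Min vertex cover
- Max independent set = 8 - 3 = 5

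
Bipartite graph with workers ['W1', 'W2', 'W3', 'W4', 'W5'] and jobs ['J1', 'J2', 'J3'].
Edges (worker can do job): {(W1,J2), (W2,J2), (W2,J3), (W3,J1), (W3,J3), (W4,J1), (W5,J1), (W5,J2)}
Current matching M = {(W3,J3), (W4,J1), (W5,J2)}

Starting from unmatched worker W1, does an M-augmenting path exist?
No augmenting path from W1

Alternating search from W1 reaches jobs: {J1, J2}.
Every reachable job is already matched in M, and following those matched edges back to workers exposes no further unvisited jobs.
No M-augmenting path from W1 exists.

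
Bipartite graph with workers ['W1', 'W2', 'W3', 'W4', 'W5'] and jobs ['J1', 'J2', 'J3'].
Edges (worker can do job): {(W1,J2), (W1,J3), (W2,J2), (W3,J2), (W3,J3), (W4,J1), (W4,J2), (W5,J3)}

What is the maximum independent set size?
Maximum independent set = 5

By König's theorem:
- Min vertex cover = Max matching = 3
- Max independent set = Total vertices - Min vertex cover
- Max independent set = 8 - 3 = 5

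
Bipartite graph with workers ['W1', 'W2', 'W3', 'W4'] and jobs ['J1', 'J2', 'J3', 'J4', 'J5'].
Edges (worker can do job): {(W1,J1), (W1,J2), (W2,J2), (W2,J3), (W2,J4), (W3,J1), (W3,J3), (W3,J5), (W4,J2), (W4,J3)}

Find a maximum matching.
Matching: {(W1,J2), (W2,J4), (W3,J1), (W4,J3)}

Maximum matching (size 4):
  W1 → J2
  W2 → J4
  W3 → J1
  W4 → J3

Each worker is assigned to at most one job, and each job to at most one worker.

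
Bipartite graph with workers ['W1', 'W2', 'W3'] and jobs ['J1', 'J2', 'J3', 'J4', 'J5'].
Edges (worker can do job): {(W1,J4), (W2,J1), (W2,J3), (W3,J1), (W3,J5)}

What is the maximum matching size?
Maximum matching size = 3

Maximum matching: {(W1,J4), (W2,J3), (W3,J1)}
Size: 3

This assigns 3 workers to 3 distinct jobs.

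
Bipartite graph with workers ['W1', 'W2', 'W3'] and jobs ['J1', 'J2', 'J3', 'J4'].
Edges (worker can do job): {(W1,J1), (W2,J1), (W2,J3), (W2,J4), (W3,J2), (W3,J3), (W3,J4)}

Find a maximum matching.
Matching: {(W1,J1), (W2,J4), (W3,J2)}

Maximum matching (size 3):
  W1 → J1
  W2 → J4
  W3 → J2

Each worker is assigned to at most one job, and each job to at most one worker.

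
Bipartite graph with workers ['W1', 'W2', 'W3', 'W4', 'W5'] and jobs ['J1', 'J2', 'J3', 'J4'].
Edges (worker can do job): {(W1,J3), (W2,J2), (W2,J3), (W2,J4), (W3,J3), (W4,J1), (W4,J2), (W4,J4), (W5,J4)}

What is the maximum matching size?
Maximum matching size = 4

Maximum matching: {(W2,J2), (W3,J3), (W4,J1), (W5,J4)}
Size: 4

This assigns 4 workers to 4 distinct jobs.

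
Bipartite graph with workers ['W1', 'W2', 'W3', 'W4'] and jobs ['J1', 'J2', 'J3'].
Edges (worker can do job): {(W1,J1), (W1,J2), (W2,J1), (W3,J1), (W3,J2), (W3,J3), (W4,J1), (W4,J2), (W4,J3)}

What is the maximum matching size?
Maximum matching size = 3

Maximum matching: {(W1,J1), (W3,J3), (W4,J2)}
Size: 3

This assigns 3 workers to 3 distinct jobs.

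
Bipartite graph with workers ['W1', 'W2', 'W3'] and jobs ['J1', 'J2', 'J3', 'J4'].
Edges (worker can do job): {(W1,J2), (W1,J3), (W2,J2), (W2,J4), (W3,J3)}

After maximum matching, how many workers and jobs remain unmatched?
Unmatched: 0 workers, 1 jobs

Maximum matching size: 3
Workers: 3 total, 3 matched, 0 unmatched
Jobs: 4 total, 3 matched, 1 unmatched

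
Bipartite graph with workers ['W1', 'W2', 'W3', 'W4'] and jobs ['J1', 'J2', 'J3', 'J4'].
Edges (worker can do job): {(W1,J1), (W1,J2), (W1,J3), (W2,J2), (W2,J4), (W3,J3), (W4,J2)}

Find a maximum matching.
Matching: {(W1,J1), (W2,J4), (W3,J3), (W4,J2)}

Maximum matching (size 4):
  W1 → J1
  W2 → J4
  W3 → J3
  W4 → J2

Each worker is assigned to at most one job, and each job to at most one worker.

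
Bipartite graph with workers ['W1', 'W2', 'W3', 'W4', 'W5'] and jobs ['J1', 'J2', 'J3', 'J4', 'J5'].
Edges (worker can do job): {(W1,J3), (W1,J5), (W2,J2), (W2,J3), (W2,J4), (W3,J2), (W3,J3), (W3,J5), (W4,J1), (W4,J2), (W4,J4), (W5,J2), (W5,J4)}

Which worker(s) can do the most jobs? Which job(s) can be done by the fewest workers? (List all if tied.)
Most versatile: W2, W3, W4 (3 jobs); Least covered: J1 (1 workers)

Worker degrees (jobs they can do): W1:2, W2:3, W3:3, W4:3, W5:2
Job degrees (workers who can do it): J1:1, J2:4, J3:3, J4:3, J5:2

Maximum worker degree is 3, achieved by: W2, W3, W4
Minimum job degree is 1, achieved by: J1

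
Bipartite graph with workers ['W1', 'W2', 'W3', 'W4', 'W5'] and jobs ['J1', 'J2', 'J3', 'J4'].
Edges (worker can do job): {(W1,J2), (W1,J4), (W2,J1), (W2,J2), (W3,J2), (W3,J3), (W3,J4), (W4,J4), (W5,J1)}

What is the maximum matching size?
Maximum matching size = 4

Maximum matching: {(W1,J2), (W3,J3), (W4,J4), (W5,J1)}
Size: 4

This assigns 4 workers to 4 distinct jobs.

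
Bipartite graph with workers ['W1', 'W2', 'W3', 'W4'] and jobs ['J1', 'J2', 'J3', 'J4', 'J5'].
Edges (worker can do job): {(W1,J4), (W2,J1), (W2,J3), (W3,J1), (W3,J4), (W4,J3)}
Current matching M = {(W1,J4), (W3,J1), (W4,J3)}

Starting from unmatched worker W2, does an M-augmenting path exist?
No augmenting path from W2

Alternating search from W2 reaches jobs: {J1, J3, J4}.
Every reachable job is already matched in M, and following those matched edges back to workers exposes no further unvisited jobs.
No M-augmenting path from W2 exists.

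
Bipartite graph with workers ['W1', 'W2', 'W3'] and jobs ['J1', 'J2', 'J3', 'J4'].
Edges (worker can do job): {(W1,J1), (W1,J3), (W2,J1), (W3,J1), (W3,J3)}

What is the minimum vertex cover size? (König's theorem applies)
Minimum vertex cover size = 2

By König's theorem: in bipartite graphs,
min vertex cover = max matching = 2

Maximum matching has size 2, so minimum vertex cover also has size 2.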